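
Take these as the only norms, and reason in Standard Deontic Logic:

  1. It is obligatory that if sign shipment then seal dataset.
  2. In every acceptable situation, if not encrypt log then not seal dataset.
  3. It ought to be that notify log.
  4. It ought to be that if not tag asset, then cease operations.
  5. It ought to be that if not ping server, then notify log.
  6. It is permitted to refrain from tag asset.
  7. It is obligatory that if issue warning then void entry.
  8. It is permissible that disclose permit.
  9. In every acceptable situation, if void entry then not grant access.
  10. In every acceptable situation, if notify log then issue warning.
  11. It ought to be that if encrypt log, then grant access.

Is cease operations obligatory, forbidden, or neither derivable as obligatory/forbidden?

Premise 4 is O(¬tag_asset → cease_operations), but O(¬tag_asset) is not derivable from the premises (the permission P(¬tag_asset) asserts only ¬O(tag_asset), not O(¬tag_asset)), so it does not yield O(cease_operations).
No premise or chain of K-axiom applications forces O(cease_operations), and none forces O(¬cease_operations). So cease_operations is neither obligatory nor forbidden under these norms.

Neither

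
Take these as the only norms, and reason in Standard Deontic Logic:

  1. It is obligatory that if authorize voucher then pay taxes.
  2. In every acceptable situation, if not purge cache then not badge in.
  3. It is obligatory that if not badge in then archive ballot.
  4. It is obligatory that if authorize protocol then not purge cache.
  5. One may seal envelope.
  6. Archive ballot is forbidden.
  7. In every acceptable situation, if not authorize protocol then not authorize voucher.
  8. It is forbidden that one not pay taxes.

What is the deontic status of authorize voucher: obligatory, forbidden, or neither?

Forbidden

F(archive_ballot) at premise 6 means O(¬archive_ballot).
The contrapositive of premise 3 (O(¬badge_in → archive_ballot)) is O(¬archive_ballot → badge_in), and O(¬archive_ballot) is already established, so O(badge_in).
Premise 2 is O(¬purge_cache → ¬badge_in); contrapositively O(badge_in → purge_cache). Since O(badge_in) holds, K gives O(purge_cache).
The contrapositive of premise 4 (O(authorize_protocol → ¬purge_cache)) is O(purge_cache → ¬authorize_protocol), and O(purge_cache) is already established, so O(¬authorize_protocol).
With premise 7, O(¬authorize_protocol → ¬authorize_voucher), the K-axiom yields O(¬authorize_voucher).
Premises 1, 5, 8 do not contribute to this derivation.
Thus O(¬authorize_voucher), which is F(authorize_voucher): authorize_voucher is forbidden.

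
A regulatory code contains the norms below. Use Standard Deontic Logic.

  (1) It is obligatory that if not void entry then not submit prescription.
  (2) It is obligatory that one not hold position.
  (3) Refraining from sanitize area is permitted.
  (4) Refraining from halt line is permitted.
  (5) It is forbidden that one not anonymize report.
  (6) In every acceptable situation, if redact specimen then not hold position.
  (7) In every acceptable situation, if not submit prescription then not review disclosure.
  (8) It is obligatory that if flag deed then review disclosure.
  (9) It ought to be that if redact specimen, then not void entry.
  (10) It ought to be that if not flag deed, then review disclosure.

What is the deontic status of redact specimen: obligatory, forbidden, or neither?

Forbidden

By case analysis on ¬flag_deed: premise 10 gives O(¬flag_deed → review_disclosure) and premise 8 gives O(flag_deed → review_disclosure), so O(review_disclosure) either way.
Premise 7, O(¬submit_prescription → ¬review_disclosure), contraposes to O(review_disclosure → submit_prescription); with O(review_disclosure) we get O(submit_prescription).
Premise 1 is O(¬void_entry → ¬submit_prescription); contrapositively O(submit_prescription → void_entry). Since O(submit_prescription) holds, K gives O(void_entry).
Premise 9, O(redact_specimen → ¬void_entry), contraposes to O(void_entry → ¬redact_specimen); with O(void_entry) we get O(¬redact_specimen).
Premises 2, 3, 4, 5, 6 do not contribute to this derivation.
Thus O(¬redact_specimen), which is F(redact_specimen): redact_specimen is forbidden.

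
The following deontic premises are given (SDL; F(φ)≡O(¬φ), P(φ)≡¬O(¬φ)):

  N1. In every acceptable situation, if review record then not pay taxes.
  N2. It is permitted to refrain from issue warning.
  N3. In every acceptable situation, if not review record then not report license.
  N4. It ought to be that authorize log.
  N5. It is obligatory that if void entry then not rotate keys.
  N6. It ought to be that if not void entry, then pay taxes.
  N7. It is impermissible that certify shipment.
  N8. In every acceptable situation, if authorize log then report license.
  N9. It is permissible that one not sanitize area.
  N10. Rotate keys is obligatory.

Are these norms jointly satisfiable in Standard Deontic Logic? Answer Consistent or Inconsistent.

Premise 4 gives O(authorize_log).
With premise 8, O(authorize_log → report_license), the K-axiom yields O(report_license).
Premise 3, O(¬review_record → ¬report_license), contraposes to O(report_license → review_record); with O(report_license) we get O(review_record).
Applying K to premise 1 (O(review_record → ¬pay_taxes)) and O(review_record) yields O(¬pay_taxes).
Premise 6, O(¬void_entry → pay_taxes), contraposes to O(¬pay_taxes → void_entry); with O(¬pay_taxes) we get O(void_entry).
From O(void_entry) and premise 5, O(void_entry → ¬rotate_keys), we obtain O(¬rotate_keys).
But premise 10 directly asserts O(rotate_keys).
We now have both O(¬rotate_keys) and O(rotate_keys) — rotate_keys is simultaneously obligatory and forbidden, violating the D-axiom.

Inconsistent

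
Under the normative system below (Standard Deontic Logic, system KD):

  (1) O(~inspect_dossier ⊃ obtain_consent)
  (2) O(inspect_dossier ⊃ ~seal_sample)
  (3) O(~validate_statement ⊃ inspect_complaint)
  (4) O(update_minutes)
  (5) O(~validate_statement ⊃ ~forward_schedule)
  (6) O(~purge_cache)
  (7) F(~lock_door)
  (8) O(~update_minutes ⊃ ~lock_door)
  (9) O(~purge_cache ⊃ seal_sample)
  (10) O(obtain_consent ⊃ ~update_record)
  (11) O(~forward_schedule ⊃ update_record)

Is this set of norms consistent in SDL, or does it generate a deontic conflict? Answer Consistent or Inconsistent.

Consistent

Premise 8 is O(~update_minutes ⊃ ~lock_door), but O(~update_minutes) is not derivable from the premises, so it does not yield O(~lock_door).
So O(~lock_door) is not derivable, and the apparent clash with O(lock_door) does not arise.
A world satisfying every obligation exists (e.g. forward_schedule=true, inspect_complaint=false, inspect_dossier=false, lock_door=true, obtain_consent=true, purge_cache=false, seal_sample=true, update_minutes=true, update_record=false, validate_statement=true); no atom is both obligatory and forbidden, so the set is consistent.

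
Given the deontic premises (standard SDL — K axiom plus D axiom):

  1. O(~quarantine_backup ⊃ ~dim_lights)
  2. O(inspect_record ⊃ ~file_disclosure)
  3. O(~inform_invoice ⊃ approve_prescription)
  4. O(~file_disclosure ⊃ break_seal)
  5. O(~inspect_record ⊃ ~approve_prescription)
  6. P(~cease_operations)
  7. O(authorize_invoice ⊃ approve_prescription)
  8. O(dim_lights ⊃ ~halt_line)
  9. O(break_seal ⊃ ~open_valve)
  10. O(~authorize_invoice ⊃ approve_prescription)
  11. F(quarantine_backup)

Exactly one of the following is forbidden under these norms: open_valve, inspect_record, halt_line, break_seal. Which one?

open_valve

Premises 10 and 7 cover both cases: O(~authorize_invoice ⊃ approve_prescription) and O(authorize_invoice ⊃ approve_prescription). Since ~authorize_invoice ∨ authorize_invoice is a tautology, O(approve_prescription) follows.
The contrapositive of premise 5 (O(~inspect_record ⊃ ~approve_prescription)) is O(approve_prescription ⊃ inspect_record), and O(approve_prescription) is already established, so O(inspect_record).
Premise 2 is O(inspect_record ⊃ ~file_disclosure); since O(inspect_record), deontic closure gives O(~file_disclosure).
From O(~file_disclosure) and premise 4, O(~file_disclosure ⊃ break_seal), we obtain O(break_seal).
Premise 9 is O(break_seal ⊃ ~open_valve); since O(break_seal), deontic closure gives O(~open_valve).
So O(~open_valve) holds, i.e. open_valve is forbidden. None of the other listed options is forbidden under the premises.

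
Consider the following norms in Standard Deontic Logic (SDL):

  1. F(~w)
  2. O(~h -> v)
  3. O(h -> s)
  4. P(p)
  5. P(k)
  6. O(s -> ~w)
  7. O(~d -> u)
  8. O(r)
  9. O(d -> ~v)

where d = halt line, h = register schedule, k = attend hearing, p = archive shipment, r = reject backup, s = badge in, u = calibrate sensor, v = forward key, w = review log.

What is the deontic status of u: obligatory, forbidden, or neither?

Obligatory

Premise 1, F(~w), is equivalent to O(w).
The contrapositive of premise 6 (O(s -> ~w)) is O(w -> ~s), and O(w) is already established, so O(~s).
The contrapositive of premise 3 (O(h -> s)) is O(~s -> ~h), and O(~s) is already established, so O(~h).
Applying K to premise 2 (O(~h -> v)) and O(~h) yields O(v).
Premise 9, O(d -> ~v), contraposes to O(v -> ~d); with O(v) we get O(~d).
Applying K to premise 7 (O(~d -> u)) and O(~d) yields O(u).
Premises 4, 5, 8 do not contribute to this derivation.
Hence u is obligatory.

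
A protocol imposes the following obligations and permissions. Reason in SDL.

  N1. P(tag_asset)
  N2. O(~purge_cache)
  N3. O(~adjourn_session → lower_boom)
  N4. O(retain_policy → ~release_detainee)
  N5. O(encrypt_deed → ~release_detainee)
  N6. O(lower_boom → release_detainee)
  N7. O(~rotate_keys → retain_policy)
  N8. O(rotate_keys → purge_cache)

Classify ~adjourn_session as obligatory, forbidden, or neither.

From premise 2 we have O(~purge_cache).
Premise 8, O(rotate_keys → purge_cache), contraposes to O(~purge_cache → ~rotate_keys); with O(~purge_cache) we get O(~rotate_keys).
Applying K to premise 7 (O(~rotate_keys → retain_policy)) and O(~rotate_keys) yields O(retain_policy).
Applying K to premise 4 (O(retain_policy → ~release_detainee)) and O(retain_policy) yields O(~release_detainee).
Premise 6, O(lower_boom → release_detainee), contraposes to O(~release_detainee → ~lower_boom); with O(~release_detainee) we get O(~lower_boom).
Premise 3 is O(~adjourn_session → lower_boom); contrapositively O(~lower_boom → adjourn_session). Since O(~lower_boom) holds, K gives O(adjourn_session).
Premises 1, 5 do not contribute to this derivation.
Thus O(adjourn_session), which is F(~adjourn_session): ~adjourn_session is forbidden.

Forbidden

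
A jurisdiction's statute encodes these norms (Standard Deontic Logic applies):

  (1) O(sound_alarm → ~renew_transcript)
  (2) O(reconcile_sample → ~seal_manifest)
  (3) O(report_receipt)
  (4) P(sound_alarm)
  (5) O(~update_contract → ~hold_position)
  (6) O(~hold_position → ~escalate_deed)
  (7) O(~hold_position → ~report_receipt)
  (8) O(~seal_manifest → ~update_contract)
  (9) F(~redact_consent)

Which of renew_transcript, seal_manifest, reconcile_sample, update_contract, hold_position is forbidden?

From premise 3 we have O(report_receipt).
The contrapositive of premise 7 (O(~hold_position → ~report_receipt)) is O(report_receipt → hold_position), and O(report_receipt) is already established, so O(hold_position).
Premise 5 is O(~update_contract → ~hold_position); contrapositively O(hold_position → update_contract). Since O(hold_position) holds, K gives O(update_contract).
Premise 8, O(~seal_manifest → ~update_contract), contraposes to O(update_contract → seal_manifest); with O(update_contract) we get O(seal_manifest).
The contrapositive of premise 2 (O(reconcile_sample → ~seal_manifest)) is O(seal_manifest → ~reconcile_sample), and O(seal_manifest) is already established, so O(~reconcile_sample).
So O(~reconcile_sample) holds, i.e. reconcile_sample is forbidden. None of the other listed options is forbidden under the premises.

reconcile_sample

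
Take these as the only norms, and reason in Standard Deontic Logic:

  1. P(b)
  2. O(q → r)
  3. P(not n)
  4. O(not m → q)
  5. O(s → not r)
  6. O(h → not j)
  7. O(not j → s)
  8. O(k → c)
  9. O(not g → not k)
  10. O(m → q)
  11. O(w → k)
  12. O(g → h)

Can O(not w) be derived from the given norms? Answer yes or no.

By case analysis on m: premise 10 gives O(m → q) and premise 4 gives O(not m → q), so O(q) either way.
Premise 2 is O(q → r); since O(q), deontic closure gives O(r).
Premise 5, O(s → not r), contraposes to O(r → not s); with O(r) we get O(not s).
Premise 7, O(not j → s), contraposes to O(not s → j); with O(not s) we get O(j).
The contrapositive of premise 6 (O(h → not j)) is O(j → not h), and O(j) is already established, so O(not h).
Premise 12, O(g → h), contraposes to O(not h → not g); with O(not h) we get O(not g).
Premise 9 is O(not g → not k); since O(not g), deontic closure gives O(not k).
Premise 11, O(w → k), contraposes to O(not k → not w); with O(not k) we get O(not w).
Premises 1, 3, 8 do not contribute to this derivation.
So O(not w) follows.

Yes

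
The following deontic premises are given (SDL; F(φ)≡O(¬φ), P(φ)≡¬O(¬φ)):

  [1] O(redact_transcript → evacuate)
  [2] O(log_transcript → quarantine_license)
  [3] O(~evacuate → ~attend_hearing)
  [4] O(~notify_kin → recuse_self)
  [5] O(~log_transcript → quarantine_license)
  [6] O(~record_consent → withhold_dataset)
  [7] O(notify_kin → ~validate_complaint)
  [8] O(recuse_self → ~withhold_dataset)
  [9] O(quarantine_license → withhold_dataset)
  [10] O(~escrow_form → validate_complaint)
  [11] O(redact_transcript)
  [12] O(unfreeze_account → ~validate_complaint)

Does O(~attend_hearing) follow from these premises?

Premise 3 is O(~evacuate → ~attend_hearing), but O(~evacuate) is not derivable from the premises, so it does not yield O(~attend_hearing).
No other premise forces O(~attend_hearing). An ideal world satisfying every premise can still have ~attend_hearing false, so O(~attend_hearing) is not derivable.

No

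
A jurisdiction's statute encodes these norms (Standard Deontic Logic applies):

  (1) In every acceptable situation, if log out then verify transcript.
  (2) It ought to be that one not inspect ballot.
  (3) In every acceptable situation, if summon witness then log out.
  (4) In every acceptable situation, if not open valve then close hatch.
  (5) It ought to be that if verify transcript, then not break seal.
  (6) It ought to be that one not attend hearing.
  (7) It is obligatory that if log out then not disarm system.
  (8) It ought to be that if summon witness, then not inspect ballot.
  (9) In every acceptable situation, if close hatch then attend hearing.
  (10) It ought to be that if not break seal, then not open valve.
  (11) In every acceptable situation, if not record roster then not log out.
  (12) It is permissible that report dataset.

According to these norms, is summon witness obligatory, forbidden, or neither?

Premise 6 gives O(¬attend_hearing).
The contrapositive of premise 9 (O(close_hatch → attend_hearing)) is O(¬attend_hearing → ¬close_hatch), and O(¬attend_hearing) is already established, so O(¬close_hatch).
Premise 4, O(¬open_valve → close_hatch), contraposes to O(¬close_hatch → open_valve); with O(¬close_hatch) we get O(open_valve).
Premise 10 is O(¬break_seal → ¬open_valve); contrapositively O(open_valve → break_seal). Since O(open_valve) holds, K gives O(break_seal).
Premise 5, O(verify_transcript → ¬break_seal), contraposes to O(break_seal → ¬verify_transcript); with O(break_seal) we get O(¬verify_transcript).
Premise 1, O(log_out → verify_transcript), contraposes to O(¬verify_transcript → ¬log_out); with O(¬verify_transcript) we get O(¬log_out).
Premise 3, O(summon_witness → log_out), contraposes to O(¬log_out → ¬summon_witness); with O(¬log_out) we get O(¬summon_witness).
Premises 2, 7, 8, 11, 12 do not contribute to this derivation.
Thus O(¬summon_witness), which is F(summon_witness): summon_witness is forbidden.

Forbidden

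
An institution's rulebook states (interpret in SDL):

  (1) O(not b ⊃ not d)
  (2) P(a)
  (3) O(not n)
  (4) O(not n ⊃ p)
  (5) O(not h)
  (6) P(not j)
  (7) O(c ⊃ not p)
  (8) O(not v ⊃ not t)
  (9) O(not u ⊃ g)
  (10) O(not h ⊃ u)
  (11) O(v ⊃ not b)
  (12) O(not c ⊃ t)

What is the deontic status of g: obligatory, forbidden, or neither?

Premise 9 is O(not u ⊃ g), but O(not u) is not derivable from the premises, so it does not yield O(g).
No premise or chain of K-axiom applications forces O(g), and none forces O(not g). So g is neither obligatory nor forbidden under these norms.

Neither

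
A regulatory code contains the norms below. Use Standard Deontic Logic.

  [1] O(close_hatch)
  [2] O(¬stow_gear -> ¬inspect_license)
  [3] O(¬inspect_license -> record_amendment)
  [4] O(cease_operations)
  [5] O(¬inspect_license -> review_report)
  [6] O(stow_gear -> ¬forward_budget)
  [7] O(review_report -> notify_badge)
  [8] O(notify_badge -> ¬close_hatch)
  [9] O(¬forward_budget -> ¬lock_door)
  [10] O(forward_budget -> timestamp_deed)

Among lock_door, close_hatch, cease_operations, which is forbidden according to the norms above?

lock_door

From premise 1 we have O(close_hatch).
Premise 8 is O(notify_badge -> ¬close_hatch); contrapositively O(close_hatch -> ¬notify_badge). Since O(close_hatch) holds, K gives O(¬notify_badge).
Premise 7 is O(review_report -> notify_badge); contrapositively O(¬notify_badge -> ¬review_report). Since O(¬notify_badge) holds, K gives O(¬review_report).
The contrapositive of premise 5 (O(¬inspect_license -> review_report)) is O(¬review_report -> inspect_license), and O(¬review_report) is already established, so O(inspect_license).
The contrapositive of premise 2 (O(¬stow_gear -> ¬inspect_license)) is O(inspect_license -> stow_gear), and O(inspect_license) is already established, so O(stow_gear).
Premise 6 is O(stow_gear -> ¬forward_budget); since O(stow_gear), deontic closure gives O(¬forward_budget).
Applying K to premise 9 (O(¬forward_budget -> ¬lock_door)) and O(¬forward_budget) yields O(¬lock_door).
So O(¬lock_door) holds, i.e. lock_door is forbidden. None of the other listed options is forbidden under the premises.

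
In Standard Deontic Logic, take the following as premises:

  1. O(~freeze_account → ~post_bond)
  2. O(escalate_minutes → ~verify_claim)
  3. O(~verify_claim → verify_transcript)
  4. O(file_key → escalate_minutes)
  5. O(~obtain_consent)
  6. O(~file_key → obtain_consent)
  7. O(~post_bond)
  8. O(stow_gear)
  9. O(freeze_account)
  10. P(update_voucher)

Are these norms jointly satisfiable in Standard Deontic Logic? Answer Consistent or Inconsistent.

Premise 1 is O(~freeze_account → ~post_bond); even if O(~post_bond) held, inferring O(~freeze_account) would be affirming the consequent — invalid.
So O(~freeze_account) is not derivable, and the apparent clash with O(freeze_account) does not arise.
A world satisfying every obligation exists (e.g. escalate_minutes=true, file_key=true, freeze_account=true, obtain_consent=false, post_bond=false, stow_gear=true, update_voucher=false, verify_claim=false, verify_transcript=true); no atom is both obligatory and forbidden, so the set is consistent.

Consistent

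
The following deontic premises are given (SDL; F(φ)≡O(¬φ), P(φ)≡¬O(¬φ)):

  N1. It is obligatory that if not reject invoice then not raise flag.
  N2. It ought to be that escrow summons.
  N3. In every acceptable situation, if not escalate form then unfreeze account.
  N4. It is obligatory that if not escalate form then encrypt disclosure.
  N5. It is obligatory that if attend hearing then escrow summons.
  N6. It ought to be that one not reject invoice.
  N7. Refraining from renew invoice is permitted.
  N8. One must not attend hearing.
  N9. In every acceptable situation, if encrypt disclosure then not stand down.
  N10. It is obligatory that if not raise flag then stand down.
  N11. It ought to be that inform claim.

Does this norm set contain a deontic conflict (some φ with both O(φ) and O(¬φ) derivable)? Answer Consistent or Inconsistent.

Premise 5 is O(attend_hearing → escrow_summons); even if O(escrow_summons) held, inferring O(attend_hearing) would be affirming the consequent — invalid.
So O(attend_hearing) is not derivable, and the apparent clash with O(¬attend_hearing) does not arise.
A world satisfying every obligation exists (e.g. attend_hearing=false, encrypt_disclosure=false, escalate_form=true, escrow_summons=true, inform_claim=true, raise_flag=false, reject_invoice=false, renew_invoice=false, stand_down=true, unfreeze_account=false); no atom is both obligatory and forbidden, so the set is consistent.

Consistent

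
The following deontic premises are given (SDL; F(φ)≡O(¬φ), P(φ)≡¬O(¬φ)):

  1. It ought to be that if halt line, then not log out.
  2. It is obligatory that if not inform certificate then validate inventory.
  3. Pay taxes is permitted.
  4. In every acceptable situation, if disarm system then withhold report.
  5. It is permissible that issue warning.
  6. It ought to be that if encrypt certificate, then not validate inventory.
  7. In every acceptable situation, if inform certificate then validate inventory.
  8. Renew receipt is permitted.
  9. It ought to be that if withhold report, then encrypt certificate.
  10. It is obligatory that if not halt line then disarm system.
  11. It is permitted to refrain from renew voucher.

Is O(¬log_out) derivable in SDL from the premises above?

By case analysis on inform_certificate: premise 7 gives O(inform_certificate → validate_inventory) and premise 2 gives O(¬inform_certificate → validate_inventory), so O(validate_inventory) either way.
Premise 6, O(encrypt_certificate → ¬validate_inventory), contraposes to O(validate_inventory → ¬encrypt_certificate); with O(validate_inventory) we get O(¬encrypt_certificate).
Premise 9, O(withhold_report → encrypt_certificate), contraposes to O(¬encrypt_certificate → ¬withhold_report); with O(¬encrypt_certificate) we get O(¬withhold_report).
Premise 4 is O(disarm_system → withhold_report); contrapositively O(¬withhold_report → ¬disarm_system). Since O(¬withhold_report) holds, K gives O(¬disarm_system).
The contrapositive of premise 10 (O(¬halt_line → disarm_system)) is O(¬disarm_system → halt_line), and O(¬disarm_system) is already established, so O(halt_line).
From O(halt_line) and premise 1, O(halt_line → ¬log_out), we obtain O(¬log_out).
Premises 3, 5, 8, 11 do not contribute to this derivation.
So O(¬log_out) follows.

Yes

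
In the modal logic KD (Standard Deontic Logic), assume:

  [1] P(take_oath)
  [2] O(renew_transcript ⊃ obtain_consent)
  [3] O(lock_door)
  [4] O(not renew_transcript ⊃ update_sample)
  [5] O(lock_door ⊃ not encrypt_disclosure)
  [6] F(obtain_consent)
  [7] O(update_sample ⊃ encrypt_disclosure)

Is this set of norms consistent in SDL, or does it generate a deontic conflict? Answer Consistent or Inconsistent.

Inconsistent

From premise 3 we have O(lock_door).
Premise 5 is O(lock_door ⊃ not encrypt_disclosure); since O(lock_door), deontic closure gives O(not encrypt_disclosure).
Premise 7 is O(update_sample ⊃ encrypt_disclosure); contrapositively O(not encrypt_disclosure ⊃ not update_sample). Since O(not encrypt_disclosure) holds, K gives O(not update_sample).
The contrapositive of premise 4 (O(not renew_transcript ⊃ update_sample)) is O(not update_sample ⊃ renew_transcript), and O(not update_sample) is already established, so O(renew_transcript).
With premise 2, O(renew_transcript ⊃ obtain_consent), the K-axiom yields O(obtain_consent).
Yet premise 6 is F(obtain_consent), i.e. O(not obtain_consent).
We now have both O(obtain_consent) and O(not obtain_consent) — obtain_consent is simultaneously obligatory and forbidden, violating the D-axiom.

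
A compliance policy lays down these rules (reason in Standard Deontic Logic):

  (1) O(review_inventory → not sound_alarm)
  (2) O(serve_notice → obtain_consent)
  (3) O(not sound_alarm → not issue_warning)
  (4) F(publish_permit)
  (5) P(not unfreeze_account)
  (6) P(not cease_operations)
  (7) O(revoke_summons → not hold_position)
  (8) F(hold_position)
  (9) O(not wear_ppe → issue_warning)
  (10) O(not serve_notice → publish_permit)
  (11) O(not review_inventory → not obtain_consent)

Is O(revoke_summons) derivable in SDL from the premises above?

No

Premise 7 is O(revoke_summons → not hold_position); even if O(not hold_position) held, inferring O(revoke_summons) would be affirming the consequent — invalid.
No other premise forces O(revoke_summons). An ideal world satisfying every premise can still have revoke_summons false, so O(revoke_summons) is not derivable.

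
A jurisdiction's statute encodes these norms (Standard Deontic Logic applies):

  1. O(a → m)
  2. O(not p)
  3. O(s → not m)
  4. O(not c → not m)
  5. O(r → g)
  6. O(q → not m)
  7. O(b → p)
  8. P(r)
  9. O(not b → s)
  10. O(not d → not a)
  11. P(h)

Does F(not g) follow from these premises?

Premise 5 is O(r → g), but O(r) is not derivable from the premises (the permission P(r) asserts only not O(not r), not O(r)), so it does not yield O(g).
No other premise forces O(g). An ideal world satisfying every premise can still have not g true, so F(not g) is not derivable.

No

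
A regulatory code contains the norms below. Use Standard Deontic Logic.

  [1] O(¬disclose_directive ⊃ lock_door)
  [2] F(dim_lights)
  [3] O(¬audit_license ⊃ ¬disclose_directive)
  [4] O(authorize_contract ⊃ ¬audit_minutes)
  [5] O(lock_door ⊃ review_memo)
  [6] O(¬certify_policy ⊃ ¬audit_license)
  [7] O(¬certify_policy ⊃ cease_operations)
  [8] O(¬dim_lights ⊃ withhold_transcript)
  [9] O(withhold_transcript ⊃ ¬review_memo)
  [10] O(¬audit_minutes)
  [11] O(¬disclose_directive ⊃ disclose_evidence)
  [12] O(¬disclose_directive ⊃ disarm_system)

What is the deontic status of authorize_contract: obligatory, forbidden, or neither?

Neither

Premise 4 is O(authorize_contract ⊃ ¬audit_minutes); even if O(¬audit_minutes) held, inferring O(authorize_contract) would be affirming the consequent — invalid.
No premise or chain of K-axiom applications forces O(authorize_contract), and none forces O(¬authorize_contract). So authorize_contract is neither obligatory nor forbidden under these norms.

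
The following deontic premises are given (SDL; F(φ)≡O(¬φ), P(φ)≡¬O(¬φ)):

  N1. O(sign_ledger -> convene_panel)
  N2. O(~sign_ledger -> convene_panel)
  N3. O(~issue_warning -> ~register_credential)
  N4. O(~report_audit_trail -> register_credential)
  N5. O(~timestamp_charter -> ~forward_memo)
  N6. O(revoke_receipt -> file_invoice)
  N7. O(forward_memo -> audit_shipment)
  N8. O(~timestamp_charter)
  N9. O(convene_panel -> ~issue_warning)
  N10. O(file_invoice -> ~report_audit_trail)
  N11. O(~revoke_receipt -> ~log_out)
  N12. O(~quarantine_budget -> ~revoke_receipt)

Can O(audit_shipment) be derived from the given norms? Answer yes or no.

Premise 7 is O(forward_memo -> audit_shipment), but O(forward_memo) is not derivable from the premises, so it does not yield O(audit_shipment).
No other premise forces O(audit_shipment). An ideal world satisfying every premise can still have audit_shipment false, so O(audit_shipment) is not derivable.

No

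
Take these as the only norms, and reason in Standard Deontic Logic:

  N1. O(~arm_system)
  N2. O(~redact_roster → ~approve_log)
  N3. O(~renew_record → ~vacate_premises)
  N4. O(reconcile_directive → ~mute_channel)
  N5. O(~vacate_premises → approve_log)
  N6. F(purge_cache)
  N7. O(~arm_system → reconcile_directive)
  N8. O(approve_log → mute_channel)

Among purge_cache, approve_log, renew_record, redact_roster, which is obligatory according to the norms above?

renew_record

From premise 1 we have O(~arm_system).
With premise 7, O(~arm_system → reconcile_directive), the K-axiom yields O(reconcile_directive).
With premise 4, O(reconcile_directive → ~mute_channel), the K-axiom yields O(~mute_channel).
The contrapositive of premise 8 (O(approve_log → mute_channel)) is O(~mute_channel → ~approve_log), and O(~mute_channel) is already established, so O(~approve_log).
The contrapositive of premise 5 (O(~vacate_premises → approve_log)) is O(~approve_log → vacate_premises), and O(~approve_log) is already established, so O(vacate_premises).
Premise 3, O(~renew_record → ~vacate_premises), contraposes to O(vacate_premises → renew_record); with O(vacate_premises) we get O(renew_record).
So O(renew_record) holds — renew_record is obligatory. None of the other listed options is made obligatory by any chain of premises.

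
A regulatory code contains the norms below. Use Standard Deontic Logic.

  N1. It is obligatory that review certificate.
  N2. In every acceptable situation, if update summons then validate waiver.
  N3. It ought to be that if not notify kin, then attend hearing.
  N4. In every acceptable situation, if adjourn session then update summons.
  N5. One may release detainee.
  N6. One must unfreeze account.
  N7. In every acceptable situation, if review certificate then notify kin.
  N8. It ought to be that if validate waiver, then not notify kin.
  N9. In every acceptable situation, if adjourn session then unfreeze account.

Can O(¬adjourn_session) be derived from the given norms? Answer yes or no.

Yes

Premise 1 states O(review_certificate) outright.
With premise 7, O(review_certificate → notify_kin), the K-axiom yields O(notify_kin).
Premise 8 is O(validate_waiver → ¬notify_kin); contrapositively O(notify_kin → ¬validate_waiver). Since O(notify_kin) holds, K gives O(¬validate_waiver).
Premise 2, O(update_summons → validate_waiver), contraposes to O(¬validate_waiver → ¬update_summons); with O(¬validate_waiver) we get O(¬update_summons).
Premise 4 is O(adjourn_session → update_summons); contrapositively O(¬update_summons → ¬adjourn_session). Since O(¬update_summons) holds, K gives O(¬adjourn_session).
Premises 3, 5, 6, 9 do not contribute to this derivation.
So O(¬adjourn_session) follows.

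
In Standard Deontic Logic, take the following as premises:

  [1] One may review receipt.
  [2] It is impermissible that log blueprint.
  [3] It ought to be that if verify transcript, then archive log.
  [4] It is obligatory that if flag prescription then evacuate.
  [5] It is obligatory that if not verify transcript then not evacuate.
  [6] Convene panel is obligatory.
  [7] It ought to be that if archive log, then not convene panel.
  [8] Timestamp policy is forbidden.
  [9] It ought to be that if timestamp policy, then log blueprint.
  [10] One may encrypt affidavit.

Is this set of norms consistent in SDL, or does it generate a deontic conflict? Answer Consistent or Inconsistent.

Consistent

Premise 9 is O(timestamp_policy → log_blueprint), but O(timestamp_policy) is not derivable from the premises, so it does not yield O(log_blueprint).
So O(log_blueprint) is not derivable, and the apparent clash with O(¬log_blueprint) does not arise.
A world satisfying every obligation exists (e.g. archive_log=false, convene_panel=true, encrypt_affidavit=false, evacuate=false, flag_prescription=false, log_blueprint=false, review_receipt=false, timestamp_policy=false, verify_transcript=false); no atom is both obligatory and forbidden, so the set is consistent.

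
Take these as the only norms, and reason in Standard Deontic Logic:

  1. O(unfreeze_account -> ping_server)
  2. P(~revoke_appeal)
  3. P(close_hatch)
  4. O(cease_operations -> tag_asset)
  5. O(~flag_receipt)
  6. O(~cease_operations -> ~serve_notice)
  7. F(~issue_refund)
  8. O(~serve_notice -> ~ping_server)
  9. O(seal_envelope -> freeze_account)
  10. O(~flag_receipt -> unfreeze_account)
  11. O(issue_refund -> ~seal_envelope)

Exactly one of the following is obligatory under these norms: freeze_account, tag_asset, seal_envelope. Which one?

Premise 5 states O(~flag_receipt) outright.
Premise 10 is O(~flag_receipt -> unfreeze_account); since O(~flag_receipt), deontic closure gives O(unfreeze_account).
Applying K to premise 1 (O(unfreeze_account -> ping_server)) and O(unfreeze_account) yields O(ping_server).
Premise 8 is O(~serve_notice -> ~ping_server); contrapositively O(ping_server -> serve_notice). Since O(ping_server) holds, K gives O(serve_notice).
Premise 6 is O(~cease_operations -> ~serve_notice); contrapositively O(serve_notice -> cease_operations). Since O(serve_notice) holds, K gives O(cease_operations).
From O(cease_operations) and premise 4, O(cease_operations -> tag_asset), we obtain O(tag_asset).
So O(tag_asset) holds — tag_asset is obligatory. None of the other listed options is made obligatory by any chain of premises.

tag_asset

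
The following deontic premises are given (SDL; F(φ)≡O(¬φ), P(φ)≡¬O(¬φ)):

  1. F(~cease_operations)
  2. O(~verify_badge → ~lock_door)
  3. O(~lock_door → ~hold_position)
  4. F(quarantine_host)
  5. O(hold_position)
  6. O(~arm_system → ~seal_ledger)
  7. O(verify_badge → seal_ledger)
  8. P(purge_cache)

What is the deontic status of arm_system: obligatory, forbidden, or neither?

From premise 5 we have O(hold_position).
The contrapositive of premise 3 (O(~lock_door → ~hold_position)) is O(hold_position → lock_door), and O(hold_position) is already established, so O(lock_door).
Premise 2 is O(~verify_badge → ~lock_door); contrapositively O(lock_door → verify_badge). Since O(lock_door) holds, K gives O(verify_badge).
Premise 7 is O(verify_badge → seal_ledger); since O(verify_badge), deontic closure gives O(seal_ledger).
Premise 6, O(~arm_system → ~seal_ledger), contraposes to O(seal_ledger → arm_system); with O(seal_ledger) we get O(arm_system).
Premises 1, 4, 8 do not contribute to this derivation.
Hence arm_system is obligatory.

Obligatory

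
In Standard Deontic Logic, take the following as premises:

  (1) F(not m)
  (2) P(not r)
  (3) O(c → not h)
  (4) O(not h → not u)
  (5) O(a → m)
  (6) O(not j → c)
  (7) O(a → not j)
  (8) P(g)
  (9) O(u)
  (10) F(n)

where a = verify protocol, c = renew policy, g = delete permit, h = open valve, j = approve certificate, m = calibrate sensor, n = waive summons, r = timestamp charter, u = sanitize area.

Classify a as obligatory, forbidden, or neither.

Premise 9 states O(u) outright.
Premise 4, O(not h → not u), contraposes to O(u → h); with O(u) we get O(h).
Premise 3 is O(c → not h); contrapositively O(h → not c). Since O(h) holds, K gives O(not c).
Premise 6, O(not j → c), contraposes to O(not c → j); with O(not c) we get O(j).
Premise 7, O(a → not j), contraposes to O(j → not a); with O(j) we get O(not a).
Premises 1, 2, 5, 8, 10 do not contribute to this derivation.
Thus O(not a), which is F(a): a is forbidden.

Forbidden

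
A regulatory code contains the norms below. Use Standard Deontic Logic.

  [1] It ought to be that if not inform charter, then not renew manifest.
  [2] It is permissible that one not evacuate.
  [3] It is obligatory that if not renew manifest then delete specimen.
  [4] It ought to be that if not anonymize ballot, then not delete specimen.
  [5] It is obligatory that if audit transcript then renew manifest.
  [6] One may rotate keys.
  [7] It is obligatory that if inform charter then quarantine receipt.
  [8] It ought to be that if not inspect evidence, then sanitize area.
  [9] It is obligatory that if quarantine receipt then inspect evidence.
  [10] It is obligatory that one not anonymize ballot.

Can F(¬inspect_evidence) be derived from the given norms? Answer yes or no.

Yes

Premise 10 gives O(¬anonymize_ballot).
Applying K to premise 4 (O(¬anonymize_ballot → ¬delete_specimen)) and O(¬anonymize_ballot) yields O(¬delete_specimen).
Premise 3, O(¬renew_manifest → delete_specimen), contraposes to O(¬delete_specimen → renew_manifest); with O(¬delete_specimen) we get O(renew_manifest).
Premise 1, O(¬inform_charter → ¬renew_manifest), contraposes to O(renew_manifest → inform_charter); with O(renew_manifest) we get O(inform_charter).
With premise 7, O(inform_charter → quarantine_receipt), the K-axiom yields O(quarantine_receipt).
Applying K to premise 9 (O(quarantine_receipt → inspect_evidence)) and O(quarantine_receipt) yields O(inspect_evidence).
Premises 2, 5, 6, 8 do not contribute to this derivation.
So O(inspect_evidence) holds, i.e. F(¬inspect_evidence). The claim follows.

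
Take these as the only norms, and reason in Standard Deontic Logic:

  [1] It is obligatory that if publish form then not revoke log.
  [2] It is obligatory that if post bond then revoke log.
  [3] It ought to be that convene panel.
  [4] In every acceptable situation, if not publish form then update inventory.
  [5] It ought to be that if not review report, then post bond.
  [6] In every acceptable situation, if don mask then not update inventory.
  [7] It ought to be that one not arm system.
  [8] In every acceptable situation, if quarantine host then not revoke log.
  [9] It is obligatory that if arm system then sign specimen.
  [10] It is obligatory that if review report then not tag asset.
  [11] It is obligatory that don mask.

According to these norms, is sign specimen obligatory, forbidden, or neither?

Neither

Premise 9 is O(arm_system → sign_specimen), but O(arm_system) is not derivable from the premises, so it does not yield O(sign_specimen).
No premise or chain of K-axiom applications forces O(sign_specimen), and none forces O(¬sign_specimen). So sign_specimen is neither obligatory nor forbidden under these norms.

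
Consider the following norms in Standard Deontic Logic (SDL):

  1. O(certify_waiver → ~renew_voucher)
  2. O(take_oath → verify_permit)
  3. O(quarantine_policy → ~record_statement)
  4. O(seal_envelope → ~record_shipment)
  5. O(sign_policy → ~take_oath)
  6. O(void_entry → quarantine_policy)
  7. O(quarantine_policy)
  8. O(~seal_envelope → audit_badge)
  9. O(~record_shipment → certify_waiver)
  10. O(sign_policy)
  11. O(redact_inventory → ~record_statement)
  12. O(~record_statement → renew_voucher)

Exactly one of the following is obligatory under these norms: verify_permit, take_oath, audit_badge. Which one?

Premise 7 gives O(quarantine_policy).
With premise 3, O(quarantine_policy → ~record_statement), the K-axiom yields O(~record_statement).
With premise 12, O(~record_statement → renew_voucher), the K-axiom yields O(renew_voucher).
Premise 1 is O(certify_waiver → ~renew_voucher); contrapositively O(renew_voucher → ~certify_waiver). Since O(renew_voucher) holds, K gives O(~certify_waiver).
The contrapositive of premise 9 (O(~record_shipment → certify_waiver)) is O(~certify_waiver → record_shipment), and O(~certify_waiver) is already established, so O(record_shipment).
The contrapositive of premise 4 (O(seal_envelope → ~record_shipment)) is O(record_shipment → ~seal_envelope), and O(record_shipment) is already established, so O(~seal_envelope).
Applying K to premise 8 (O(~seal_envelope → audit_badge)) and O(~seal_envelope) yields O(audit_badge).
So O(audit_badge) holds — audit_badge is obligatory. None of the other listed options is made obligatory by any chain of premises.

audit_badge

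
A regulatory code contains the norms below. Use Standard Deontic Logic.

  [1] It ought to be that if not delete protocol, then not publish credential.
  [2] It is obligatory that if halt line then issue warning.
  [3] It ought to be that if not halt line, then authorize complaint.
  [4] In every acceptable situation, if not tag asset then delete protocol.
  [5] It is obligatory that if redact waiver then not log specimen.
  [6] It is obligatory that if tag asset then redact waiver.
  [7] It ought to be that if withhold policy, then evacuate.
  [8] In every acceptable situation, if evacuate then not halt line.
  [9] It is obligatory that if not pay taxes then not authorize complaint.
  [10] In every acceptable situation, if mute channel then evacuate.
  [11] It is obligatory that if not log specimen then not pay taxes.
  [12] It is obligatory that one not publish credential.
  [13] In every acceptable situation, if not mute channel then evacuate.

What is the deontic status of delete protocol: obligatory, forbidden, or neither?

Obligatory

By case analysis on mute_channel: premise 10 gives O(mute_channel → evacuate) and premise 13 gives O(¬mute_channel → evacuate), so O(evacuate) either way.
With premise 8, O(evacuate → ¬halt_line), the K-axiom yields O(¬halt_line).
From O(¬halt_line) and premise 3, O(¬halt_line → authorize_complaint), we obtain O(authorize_complaint).
Premise 9, O(¬pay_taxes → ¬authorize_complaint), contraposes to O(authorize_complaint → pay_taxes); with O(authorize_complaint) we get O(pay_taxes).
Premise 11, O(¬log_specimen → ¬pay_taxes), contraposes to O(pay_taxes → log_specimen); with O(pay_taxes) we get O(log_specimen).
Premise 5, O(redact_waiver → ¬log_specimen), contraposes to O(log_specimen → ¬redact_waiver); with O(log_specimen) we get O(¬redact_waiver).
Premise 6 is O(tag_asset → redact_waiver); contrapositively O(¬redact_waiver → ¬tag_asset). Since O(¬redact_waiver) holds, K gives O(¬tag_asset).
Applying K to premise 4 (O(¬tag_asset → delete_protocol)) and O(¬tag_asset) yields O(delete_protocol).
Premises 1, 2, 7, 12 do not contribute to this derivation.
Hence delete_protocol is obligatory.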